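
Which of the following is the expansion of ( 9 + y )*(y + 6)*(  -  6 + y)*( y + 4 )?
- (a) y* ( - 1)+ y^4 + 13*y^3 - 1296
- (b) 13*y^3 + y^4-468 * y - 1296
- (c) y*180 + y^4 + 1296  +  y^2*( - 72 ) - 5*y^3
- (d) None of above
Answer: b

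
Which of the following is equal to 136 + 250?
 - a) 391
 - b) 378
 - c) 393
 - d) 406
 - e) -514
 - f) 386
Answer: f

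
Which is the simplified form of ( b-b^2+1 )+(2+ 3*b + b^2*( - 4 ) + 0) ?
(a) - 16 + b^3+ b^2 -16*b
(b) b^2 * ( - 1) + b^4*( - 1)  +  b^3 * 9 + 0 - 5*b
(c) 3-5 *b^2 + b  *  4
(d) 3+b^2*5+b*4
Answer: c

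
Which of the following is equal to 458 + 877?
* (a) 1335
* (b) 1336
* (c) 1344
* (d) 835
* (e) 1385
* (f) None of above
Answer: a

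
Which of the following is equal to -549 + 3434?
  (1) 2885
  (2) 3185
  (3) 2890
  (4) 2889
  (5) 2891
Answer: 1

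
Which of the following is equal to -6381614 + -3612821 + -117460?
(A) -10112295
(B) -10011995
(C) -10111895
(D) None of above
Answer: C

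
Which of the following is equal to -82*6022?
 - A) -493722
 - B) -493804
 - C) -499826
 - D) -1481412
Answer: B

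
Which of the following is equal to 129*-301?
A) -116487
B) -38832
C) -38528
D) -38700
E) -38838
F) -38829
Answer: F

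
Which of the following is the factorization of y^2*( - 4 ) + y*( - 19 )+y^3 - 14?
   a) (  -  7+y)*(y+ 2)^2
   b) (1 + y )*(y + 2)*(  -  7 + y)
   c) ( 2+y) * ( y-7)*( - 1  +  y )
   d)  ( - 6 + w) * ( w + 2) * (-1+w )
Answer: b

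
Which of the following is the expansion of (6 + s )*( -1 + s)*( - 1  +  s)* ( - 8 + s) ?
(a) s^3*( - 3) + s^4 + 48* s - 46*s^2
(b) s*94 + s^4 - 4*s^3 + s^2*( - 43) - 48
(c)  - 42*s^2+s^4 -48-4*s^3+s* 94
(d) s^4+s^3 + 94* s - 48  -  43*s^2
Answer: b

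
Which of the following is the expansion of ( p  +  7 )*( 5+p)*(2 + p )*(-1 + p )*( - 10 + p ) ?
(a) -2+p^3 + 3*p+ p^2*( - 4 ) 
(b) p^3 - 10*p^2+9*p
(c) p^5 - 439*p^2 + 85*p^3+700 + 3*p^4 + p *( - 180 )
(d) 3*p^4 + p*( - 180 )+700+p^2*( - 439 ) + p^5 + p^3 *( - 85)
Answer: d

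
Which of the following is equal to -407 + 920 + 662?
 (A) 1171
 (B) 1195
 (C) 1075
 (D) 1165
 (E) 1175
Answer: E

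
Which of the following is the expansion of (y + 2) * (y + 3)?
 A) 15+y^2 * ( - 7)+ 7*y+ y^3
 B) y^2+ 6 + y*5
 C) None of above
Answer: B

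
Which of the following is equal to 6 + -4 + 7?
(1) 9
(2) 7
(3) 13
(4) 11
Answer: 1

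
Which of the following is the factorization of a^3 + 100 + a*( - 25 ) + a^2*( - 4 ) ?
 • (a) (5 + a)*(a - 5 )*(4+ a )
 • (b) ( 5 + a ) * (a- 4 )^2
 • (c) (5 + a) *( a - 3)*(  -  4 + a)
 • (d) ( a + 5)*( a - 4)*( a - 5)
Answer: d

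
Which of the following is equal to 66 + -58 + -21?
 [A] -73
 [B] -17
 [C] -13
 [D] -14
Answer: C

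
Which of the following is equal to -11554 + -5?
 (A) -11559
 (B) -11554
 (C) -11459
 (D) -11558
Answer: A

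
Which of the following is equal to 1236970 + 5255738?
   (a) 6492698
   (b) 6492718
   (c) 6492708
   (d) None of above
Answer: c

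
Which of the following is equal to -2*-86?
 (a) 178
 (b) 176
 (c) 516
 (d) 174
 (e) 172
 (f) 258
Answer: e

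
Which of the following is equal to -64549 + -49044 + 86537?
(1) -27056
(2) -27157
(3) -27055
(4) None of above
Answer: 1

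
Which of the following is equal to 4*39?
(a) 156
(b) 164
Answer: a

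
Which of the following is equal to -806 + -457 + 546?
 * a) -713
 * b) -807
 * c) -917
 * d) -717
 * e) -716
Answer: d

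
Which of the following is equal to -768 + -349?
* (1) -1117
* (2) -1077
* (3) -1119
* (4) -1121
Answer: 1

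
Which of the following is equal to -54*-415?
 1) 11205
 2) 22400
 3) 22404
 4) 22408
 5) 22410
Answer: 5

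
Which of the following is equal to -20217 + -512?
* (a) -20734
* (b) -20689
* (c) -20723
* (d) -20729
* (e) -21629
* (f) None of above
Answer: d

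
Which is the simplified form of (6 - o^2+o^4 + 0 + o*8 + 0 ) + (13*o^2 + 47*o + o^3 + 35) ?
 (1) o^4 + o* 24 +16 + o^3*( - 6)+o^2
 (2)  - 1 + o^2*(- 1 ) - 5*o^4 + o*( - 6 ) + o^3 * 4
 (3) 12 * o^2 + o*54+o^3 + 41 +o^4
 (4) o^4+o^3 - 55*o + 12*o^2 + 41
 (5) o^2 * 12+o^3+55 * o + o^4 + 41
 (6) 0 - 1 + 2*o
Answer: 5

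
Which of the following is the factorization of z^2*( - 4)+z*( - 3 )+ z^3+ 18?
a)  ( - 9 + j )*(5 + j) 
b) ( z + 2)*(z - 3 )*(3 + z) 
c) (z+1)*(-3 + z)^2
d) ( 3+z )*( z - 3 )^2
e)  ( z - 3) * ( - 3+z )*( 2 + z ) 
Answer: e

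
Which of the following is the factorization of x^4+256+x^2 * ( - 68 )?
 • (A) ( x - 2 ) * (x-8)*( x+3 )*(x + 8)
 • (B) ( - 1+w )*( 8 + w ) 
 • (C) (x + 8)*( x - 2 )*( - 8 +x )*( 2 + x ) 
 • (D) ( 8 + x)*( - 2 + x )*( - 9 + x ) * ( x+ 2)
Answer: C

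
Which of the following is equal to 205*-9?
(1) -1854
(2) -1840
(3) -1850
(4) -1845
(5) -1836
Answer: 4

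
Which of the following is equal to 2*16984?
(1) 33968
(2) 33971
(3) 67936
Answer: 1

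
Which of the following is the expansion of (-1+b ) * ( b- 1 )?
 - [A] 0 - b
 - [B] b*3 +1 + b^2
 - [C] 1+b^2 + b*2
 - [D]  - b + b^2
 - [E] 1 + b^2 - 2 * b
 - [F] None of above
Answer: E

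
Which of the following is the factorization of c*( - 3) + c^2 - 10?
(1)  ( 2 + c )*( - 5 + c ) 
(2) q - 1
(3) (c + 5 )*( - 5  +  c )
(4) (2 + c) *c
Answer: 1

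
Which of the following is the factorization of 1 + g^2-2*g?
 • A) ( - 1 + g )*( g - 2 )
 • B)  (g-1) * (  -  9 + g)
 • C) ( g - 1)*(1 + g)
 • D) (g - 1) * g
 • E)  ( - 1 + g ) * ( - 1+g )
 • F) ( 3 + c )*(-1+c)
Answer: E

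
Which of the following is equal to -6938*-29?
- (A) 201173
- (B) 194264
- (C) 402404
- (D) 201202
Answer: D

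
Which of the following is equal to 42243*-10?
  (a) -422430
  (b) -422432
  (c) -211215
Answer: a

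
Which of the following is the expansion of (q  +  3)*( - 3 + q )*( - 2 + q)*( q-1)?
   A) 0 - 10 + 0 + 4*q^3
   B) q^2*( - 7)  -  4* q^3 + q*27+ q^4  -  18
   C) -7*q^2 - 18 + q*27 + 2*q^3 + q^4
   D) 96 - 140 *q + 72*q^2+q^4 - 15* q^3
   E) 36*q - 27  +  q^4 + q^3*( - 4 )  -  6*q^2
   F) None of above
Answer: F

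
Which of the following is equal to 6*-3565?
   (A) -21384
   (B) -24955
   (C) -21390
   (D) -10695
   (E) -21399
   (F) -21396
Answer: C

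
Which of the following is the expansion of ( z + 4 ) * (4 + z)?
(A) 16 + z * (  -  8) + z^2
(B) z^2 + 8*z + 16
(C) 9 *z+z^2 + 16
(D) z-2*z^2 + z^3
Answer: B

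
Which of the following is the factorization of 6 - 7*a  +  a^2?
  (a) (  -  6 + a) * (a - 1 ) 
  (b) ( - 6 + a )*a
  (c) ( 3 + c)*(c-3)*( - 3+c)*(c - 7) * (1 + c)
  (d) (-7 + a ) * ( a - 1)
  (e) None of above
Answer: a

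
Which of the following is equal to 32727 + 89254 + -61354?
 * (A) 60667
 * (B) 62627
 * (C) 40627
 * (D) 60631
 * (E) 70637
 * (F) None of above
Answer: F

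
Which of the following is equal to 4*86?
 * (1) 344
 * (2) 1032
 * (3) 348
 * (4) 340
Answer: 1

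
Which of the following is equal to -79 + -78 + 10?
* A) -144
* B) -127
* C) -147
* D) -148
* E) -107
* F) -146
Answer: C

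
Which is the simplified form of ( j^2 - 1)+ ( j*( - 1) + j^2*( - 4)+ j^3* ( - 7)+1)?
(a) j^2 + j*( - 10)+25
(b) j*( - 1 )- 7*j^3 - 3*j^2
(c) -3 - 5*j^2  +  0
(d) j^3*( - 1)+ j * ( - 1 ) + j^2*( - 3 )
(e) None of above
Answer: b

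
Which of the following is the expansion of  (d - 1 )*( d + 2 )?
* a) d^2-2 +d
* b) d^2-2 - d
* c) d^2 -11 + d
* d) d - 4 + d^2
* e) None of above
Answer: a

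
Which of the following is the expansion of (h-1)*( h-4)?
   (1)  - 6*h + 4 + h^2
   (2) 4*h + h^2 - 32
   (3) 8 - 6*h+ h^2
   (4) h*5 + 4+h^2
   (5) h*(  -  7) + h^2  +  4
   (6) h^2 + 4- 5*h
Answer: 6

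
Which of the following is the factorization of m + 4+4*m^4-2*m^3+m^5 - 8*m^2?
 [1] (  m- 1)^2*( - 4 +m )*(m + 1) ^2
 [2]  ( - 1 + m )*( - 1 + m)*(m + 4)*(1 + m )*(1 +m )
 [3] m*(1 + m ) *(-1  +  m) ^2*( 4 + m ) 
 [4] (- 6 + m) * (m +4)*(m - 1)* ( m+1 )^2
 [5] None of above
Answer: 2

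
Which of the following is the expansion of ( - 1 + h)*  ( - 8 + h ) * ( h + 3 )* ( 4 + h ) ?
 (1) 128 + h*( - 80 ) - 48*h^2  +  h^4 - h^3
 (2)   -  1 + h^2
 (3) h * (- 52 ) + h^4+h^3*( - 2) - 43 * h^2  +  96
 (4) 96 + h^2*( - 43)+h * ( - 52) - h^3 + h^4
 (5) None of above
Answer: 3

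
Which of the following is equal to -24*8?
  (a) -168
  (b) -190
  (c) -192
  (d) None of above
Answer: c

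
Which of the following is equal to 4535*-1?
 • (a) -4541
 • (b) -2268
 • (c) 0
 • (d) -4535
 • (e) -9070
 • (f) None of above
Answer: d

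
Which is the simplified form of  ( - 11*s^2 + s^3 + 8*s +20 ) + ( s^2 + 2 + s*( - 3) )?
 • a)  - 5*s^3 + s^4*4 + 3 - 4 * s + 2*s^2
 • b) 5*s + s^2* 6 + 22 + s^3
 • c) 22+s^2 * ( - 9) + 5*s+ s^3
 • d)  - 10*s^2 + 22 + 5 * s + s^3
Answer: d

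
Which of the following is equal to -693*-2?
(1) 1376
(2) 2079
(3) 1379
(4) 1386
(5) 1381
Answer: 4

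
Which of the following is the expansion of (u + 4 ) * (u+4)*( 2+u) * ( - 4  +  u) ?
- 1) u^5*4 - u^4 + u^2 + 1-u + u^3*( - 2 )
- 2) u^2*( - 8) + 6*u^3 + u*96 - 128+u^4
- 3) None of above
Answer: 3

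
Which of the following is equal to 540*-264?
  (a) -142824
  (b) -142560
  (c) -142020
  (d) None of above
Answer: b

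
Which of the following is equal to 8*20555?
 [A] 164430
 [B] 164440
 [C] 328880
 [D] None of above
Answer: B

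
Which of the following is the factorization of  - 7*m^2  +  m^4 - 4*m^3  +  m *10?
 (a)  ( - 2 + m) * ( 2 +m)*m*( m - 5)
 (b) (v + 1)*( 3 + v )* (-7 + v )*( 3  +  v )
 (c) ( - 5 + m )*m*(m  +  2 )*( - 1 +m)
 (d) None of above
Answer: c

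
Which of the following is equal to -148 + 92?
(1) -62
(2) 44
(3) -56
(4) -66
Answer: 3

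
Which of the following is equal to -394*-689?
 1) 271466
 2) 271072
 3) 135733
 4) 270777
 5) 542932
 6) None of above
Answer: 1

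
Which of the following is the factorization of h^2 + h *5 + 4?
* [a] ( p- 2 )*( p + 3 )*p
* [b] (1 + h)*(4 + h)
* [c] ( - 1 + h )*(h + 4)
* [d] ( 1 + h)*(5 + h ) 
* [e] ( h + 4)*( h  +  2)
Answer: b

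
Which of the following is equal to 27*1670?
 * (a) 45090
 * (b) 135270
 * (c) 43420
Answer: a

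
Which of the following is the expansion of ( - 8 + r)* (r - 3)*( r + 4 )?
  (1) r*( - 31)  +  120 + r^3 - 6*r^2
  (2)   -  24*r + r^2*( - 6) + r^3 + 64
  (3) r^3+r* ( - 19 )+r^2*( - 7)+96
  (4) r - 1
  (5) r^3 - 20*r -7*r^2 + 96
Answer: 5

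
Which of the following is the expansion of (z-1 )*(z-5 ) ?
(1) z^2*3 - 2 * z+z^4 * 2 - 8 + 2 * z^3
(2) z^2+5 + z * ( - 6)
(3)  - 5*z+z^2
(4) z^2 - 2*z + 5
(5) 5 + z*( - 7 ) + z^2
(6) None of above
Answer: 2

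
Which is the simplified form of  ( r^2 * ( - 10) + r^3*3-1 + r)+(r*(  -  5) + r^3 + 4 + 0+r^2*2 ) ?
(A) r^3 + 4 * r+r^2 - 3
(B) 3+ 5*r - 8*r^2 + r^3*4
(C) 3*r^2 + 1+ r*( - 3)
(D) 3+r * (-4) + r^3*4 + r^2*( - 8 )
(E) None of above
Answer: D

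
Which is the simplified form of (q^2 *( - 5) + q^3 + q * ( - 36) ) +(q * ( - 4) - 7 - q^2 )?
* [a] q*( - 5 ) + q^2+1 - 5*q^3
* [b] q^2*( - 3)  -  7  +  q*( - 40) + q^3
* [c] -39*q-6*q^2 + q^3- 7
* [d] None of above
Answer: d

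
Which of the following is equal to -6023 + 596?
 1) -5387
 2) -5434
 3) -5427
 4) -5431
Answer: 3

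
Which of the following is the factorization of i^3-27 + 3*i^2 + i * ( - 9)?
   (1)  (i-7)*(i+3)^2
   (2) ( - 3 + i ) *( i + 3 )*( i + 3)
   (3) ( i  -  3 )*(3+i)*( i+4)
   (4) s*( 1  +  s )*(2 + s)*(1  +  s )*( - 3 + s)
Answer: 2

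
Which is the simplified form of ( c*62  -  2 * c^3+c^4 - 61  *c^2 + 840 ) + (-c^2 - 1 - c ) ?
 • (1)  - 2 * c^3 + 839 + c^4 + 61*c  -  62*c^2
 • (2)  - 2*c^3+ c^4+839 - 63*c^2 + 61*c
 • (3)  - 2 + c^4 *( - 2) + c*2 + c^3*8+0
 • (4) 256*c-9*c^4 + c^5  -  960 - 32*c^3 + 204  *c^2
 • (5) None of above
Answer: 1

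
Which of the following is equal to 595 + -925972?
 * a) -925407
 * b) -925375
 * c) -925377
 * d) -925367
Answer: c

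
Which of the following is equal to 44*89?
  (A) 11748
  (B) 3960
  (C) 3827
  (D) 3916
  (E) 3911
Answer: D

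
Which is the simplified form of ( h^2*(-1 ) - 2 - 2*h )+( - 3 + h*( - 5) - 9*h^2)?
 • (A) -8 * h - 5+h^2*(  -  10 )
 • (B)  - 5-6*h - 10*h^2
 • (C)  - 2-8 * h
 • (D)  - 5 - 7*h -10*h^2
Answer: D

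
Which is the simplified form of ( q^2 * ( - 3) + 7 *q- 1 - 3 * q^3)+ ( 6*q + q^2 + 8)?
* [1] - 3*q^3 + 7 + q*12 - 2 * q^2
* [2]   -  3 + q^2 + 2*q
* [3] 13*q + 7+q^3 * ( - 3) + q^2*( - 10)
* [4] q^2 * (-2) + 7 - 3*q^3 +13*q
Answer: 4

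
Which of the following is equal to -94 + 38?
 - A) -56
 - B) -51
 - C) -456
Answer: A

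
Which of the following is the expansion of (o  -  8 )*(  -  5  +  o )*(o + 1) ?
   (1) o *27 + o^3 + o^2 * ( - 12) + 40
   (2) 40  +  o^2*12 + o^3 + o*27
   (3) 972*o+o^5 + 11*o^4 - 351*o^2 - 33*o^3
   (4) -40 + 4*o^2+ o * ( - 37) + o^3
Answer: 1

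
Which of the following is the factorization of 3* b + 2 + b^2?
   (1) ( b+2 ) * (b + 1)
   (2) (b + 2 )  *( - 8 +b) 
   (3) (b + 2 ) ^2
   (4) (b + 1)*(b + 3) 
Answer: 1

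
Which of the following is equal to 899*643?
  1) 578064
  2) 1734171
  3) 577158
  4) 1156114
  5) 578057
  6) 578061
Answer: 5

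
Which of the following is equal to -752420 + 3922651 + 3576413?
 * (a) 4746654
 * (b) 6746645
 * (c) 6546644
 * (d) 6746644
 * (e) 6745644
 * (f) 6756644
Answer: d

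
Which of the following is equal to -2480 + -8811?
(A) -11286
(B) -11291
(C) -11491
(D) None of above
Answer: B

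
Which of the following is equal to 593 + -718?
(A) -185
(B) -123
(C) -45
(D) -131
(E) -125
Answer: E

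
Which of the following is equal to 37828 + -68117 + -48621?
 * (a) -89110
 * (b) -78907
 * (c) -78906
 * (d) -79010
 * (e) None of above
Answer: e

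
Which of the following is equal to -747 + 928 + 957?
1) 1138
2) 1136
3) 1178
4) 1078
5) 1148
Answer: 1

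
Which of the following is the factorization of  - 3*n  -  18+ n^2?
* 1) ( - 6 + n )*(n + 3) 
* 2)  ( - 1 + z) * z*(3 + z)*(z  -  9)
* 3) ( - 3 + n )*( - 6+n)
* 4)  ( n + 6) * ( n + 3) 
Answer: 1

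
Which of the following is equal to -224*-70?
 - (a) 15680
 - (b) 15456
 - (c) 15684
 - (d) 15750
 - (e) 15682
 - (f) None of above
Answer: a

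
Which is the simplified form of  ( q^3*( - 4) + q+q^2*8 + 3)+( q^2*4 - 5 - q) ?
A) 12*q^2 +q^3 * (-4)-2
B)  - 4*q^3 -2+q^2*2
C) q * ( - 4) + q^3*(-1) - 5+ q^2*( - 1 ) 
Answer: A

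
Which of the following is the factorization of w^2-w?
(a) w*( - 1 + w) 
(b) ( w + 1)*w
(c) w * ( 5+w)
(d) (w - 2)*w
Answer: a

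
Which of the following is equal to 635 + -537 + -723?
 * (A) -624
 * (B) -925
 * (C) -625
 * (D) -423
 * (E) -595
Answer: C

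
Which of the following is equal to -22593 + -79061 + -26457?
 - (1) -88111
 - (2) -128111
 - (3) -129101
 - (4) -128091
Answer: 2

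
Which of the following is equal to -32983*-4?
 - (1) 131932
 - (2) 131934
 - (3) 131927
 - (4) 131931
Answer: 1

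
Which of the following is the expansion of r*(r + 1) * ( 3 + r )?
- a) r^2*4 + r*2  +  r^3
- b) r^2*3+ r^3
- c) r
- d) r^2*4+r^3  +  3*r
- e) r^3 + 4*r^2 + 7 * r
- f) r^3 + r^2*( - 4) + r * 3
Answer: d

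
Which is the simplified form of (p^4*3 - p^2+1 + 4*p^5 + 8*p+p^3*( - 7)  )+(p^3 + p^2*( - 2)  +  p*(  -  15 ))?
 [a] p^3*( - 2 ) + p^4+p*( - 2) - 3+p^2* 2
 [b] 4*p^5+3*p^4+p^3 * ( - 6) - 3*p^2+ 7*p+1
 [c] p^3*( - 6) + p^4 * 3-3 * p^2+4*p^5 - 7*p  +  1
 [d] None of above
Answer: c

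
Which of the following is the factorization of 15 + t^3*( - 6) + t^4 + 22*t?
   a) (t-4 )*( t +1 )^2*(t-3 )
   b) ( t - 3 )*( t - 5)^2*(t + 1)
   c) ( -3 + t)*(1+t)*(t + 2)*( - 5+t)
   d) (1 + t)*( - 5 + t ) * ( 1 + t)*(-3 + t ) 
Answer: d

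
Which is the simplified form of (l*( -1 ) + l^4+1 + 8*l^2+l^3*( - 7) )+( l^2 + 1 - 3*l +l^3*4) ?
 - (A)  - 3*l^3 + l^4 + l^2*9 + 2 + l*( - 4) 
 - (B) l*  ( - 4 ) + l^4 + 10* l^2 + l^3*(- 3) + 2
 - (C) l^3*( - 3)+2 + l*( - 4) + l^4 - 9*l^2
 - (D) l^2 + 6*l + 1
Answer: A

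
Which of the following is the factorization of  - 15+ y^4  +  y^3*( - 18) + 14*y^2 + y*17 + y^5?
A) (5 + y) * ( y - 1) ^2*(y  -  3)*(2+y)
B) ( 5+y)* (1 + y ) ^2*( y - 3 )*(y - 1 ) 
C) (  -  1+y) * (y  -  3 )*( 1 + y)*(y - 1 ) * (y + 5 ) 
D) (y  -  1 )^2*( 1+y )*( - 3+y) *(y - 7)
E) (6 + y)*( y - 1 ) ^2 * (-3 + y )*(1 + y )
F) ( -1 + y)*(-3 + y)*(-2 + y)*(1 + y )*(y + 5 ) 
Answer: C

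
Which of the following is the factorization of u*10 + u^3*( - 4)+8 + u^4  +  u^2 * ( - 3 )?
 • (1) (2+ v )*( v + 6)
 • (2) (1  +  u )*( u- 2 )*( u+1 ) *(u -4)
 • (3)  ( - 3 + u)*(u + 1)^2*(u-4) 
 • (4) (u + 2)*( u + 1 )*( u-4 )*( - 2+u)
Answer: 2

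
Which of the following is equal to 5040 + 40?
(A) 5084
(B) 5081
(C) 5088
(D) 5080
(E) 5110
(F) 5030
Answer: D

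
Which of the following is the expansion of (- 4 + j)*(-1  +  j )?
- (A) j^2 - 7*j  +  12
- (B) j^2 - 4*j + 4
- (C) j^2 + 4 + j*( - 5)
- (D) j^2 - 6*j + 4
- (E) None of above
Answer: C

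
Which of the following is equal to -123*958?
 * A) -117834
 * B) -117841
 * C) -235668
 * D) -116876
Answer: A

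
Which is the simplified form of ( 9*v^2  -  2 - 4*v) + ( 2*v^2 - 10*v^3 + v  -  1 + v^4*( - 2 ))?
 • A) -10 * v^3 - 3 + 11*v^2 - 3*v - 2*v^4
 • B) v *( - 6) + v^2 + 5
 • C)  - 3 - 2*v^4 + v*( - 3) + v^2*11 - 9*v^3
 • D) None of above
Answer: A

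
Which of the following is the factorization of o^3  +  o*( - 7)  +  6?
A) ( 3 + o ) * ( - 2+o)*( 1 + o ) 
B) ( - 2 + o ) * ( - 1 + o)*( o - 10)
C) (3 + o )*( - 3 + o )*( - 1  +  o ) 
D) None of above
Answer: D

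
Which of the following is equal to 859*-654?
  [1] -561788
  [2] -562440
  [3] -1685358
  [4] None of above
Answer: 4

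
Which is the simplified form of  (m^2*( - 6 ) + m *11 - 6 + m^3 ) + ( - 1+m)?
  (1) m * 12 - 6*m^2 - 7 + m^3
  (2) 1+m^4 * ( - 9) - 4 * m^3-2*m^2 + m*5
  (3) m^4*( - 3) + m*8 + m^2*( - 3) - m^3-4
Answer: 1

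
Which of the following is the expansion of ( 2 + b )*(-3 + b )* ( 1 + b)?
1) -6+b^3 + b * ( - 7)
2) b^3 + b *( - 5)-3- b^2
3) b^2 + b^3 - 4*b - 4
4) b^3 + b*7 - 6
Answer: 1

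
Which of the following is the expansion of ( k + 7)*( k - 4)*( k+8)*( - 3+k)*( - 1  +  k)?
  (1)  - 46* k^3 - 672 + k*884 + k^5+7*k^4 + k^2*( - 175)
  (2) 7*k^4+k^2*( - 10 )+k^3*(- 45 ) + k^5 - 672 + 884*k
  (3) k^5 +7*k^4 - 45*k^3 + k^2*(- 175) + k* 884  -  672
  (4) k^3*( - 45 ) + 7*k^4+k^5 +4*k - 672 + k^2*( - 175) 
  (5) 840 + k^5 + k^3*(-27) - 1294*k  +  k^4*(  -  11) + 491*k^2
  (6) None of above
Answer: 3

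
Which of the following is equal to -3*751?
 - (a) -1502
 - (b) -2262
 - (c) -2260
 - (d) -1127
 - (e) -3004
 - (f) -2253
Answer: f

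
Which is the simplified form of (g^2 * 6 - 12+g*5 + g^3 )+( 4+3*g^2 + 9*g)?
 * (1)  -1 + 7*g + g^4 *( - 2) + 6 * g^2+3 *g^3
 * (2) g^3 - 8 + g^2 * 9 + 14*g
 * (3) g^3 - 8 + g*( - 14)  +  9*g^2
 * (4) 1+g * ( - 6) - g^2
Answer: 2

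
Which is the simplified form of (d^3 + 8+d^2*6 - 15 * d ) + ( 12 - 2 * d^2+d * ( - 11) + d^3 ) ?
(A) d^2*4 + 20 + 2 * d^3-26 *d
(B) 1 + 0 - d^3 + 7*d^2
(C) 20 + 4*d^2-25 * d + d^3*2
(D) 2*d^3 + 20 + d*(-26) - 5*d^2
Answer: A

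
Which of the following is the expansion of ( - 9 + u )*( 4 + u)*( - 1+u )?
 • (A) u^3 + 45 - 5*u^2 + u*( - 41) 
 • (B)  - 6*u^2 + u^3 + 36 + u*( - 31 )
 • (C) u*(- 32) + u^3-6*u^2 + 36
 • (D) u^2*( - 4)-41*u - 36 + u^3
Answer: B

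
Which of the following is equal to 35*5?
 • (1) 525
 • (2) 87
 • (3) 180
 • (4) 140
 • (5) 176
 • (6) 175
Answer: 6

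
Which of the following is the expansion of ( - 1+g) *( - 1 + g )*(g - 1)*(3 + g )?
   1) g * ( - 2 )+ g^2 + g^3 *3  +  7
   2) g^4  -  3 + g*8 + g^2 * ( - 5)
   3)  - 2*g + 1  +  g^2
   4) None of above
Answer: 4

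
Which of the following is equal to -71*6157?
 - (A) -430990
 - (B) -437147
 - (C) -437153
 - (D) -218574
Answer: B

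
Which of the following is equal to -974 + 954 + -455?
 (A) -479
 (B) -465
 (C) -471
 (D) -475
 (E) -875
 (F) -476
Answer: D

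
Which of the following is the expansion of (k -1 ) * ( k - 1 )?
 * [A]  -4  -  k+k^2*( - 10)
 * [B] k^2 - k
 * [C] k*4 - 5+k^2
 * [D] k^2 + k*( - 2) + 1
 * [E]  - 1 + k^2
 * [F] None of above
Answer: D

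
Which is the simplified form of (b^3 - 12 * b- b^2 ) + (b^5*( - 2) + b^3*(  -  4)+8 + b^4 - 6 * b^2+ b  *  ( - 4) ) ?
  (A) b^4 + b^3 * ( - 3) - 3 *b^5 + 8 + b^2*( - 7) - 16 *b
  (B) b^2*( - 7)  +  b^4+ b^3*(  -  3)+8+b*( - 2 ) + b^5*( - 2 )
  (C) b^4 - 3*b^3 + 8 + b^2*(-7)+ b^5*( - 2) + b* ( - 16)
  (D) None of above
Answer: C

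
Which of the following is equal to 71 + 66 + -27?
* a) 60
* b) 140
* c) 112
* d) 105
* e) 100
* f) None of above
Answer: f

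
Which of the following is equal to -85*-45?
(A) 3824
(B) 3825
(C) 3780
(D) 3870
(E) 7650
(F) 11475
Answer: B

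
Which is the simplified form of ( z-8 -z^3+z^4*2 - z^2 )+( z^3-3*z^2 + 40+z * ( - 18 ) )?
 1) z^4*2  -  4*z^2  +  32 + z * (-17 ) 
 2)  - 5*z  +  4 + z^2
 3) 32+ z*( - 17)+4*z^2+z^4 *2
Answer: 1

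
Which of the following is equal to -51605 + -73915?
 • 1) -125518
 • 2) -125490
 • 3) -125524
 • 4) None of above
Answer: 4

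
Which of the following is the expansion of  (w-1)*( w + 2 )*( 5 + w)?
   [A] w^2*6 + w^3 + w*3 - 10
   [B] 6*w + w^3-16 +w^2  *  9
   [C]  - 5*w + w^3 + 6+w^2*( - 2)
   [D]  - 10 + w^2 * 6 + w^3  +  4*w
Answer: A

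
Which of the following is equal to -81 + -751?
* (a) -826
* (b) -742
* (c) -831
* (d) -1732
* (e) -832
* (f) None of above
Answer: e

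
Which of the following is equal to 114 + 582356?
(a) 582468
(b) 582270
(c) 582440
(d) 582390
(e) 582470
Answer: e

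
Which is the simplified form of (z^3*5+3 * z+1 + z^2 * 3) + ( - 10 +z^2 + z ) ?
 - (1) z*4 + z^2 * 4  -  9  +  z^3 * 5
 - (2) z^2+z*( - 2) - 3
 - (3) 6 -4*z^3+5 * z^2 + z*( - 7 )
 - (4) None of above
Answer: 1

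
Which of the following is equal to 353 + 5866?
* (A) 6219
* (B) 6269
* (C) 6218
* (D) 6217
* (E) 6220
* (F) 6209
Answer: A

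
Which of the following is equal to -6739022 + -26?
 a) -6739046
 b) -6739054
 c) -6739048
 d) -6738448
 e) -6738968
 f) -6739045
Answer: c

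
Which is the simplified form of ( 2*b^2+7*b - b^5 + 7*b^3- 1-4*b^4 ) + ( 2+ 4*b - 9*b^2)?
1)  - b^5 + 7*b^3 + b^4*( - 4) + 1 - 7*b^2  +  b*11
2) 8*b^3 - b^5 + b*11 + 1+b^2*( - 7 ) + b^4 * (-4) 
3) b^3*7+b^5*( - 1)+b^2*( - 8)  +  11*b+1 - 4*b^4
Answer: 1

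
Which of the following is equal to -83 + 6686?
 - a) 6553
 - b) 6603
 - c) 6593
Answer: b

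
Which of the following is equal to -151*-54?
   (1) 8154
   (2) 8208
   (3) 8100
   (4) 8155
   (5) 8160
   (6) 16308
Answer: 1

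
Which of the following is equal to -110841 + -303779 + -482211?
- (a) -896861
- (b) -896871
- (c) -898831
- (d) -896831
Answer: d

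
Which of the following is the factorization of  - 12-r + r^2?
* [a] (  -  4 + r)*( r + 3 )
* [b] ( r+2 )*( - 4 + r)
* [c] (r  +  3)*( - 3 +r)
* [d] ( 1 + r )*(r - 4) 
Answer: a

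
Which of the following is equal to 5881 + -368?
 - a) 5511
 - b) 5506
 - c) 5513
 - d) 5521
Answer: c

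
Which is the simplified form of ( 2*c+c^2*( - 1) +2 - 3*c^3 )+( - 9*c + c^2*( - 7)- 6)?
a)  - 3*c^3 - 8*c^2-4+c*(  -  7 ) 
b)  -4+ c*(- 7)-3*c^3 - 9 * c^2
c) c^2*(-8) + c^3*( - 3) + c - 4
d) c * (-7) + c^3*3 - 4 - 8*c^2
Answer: a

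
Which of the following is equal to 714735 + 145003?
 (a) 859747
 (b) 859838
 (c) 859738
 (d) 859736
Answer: c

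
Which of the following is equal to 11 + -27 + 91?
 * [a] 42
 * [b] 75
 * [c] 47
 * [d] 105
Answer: b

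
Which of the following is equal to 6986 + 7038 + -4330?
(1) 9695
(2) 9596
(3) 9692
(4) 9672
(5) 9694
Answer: 5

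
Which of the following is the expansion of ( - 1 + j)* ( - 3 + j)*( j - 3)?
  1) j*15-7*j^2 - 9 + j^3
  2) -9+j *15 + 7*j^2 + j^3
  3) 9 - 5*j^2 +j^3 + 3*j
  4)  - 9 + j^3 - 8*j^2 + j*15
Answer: 1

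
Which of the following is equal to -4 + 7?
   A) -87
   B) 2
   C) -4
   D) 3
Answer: D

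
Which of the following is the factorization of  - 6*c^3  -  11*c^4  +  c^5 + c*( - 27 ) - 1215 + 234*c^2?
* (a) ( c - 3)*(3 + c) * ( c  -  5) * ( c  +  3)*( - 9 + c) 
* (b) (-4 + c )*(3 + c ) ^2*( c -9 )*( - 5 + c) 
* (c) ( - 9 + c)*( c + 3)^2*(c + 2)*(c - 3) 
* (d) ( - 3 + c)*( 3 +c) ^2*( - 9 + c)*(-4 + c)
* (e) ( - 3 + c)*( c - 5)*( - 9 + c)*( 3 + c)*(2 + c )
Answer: a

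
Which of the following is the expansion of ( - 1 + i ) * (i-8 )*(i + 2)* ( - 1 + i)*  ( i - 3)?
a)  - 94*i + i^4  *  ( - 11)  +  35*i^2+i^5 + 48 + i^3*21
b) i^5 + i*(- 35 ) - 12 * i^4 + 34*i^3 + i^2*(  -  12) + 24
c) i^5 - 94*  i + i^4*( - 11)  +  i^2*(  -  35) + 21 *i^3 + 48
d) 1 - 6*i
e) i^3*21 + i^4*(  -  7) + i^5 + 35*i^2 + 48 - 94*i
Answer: a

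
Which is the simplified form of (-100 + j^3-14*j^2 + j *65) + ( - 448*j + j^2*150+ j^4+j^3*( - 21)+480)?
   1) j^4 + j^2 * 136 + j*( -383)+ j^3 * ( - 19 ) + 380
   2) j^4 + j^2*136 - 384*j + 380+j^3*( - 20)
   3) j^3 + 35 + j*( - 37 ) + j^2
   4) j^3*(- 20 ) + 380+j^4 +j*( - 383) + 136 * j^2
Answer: 4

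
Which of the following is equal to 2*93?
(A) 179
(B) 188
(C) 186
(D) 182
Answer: C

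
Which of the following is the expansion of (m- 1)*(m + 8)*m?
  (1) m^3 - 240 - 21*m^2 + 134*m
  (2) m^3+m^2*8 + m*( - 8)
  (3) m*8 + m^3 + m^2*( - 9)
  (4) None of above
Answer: 4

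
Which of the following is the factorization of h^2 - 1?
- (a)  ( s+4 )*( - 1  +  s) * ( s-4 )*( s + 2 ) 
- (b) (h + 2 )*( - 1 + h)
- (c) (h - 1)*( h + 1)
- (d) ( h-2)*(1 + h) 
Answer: c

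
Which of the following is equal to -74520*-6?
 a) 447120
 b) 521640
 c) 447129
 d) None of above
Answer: a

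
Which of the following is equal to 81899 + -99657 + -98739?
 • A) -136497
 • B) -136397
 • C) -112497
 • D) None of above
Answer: D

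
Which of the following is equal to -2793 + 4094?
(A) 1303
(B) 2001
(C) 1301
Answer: C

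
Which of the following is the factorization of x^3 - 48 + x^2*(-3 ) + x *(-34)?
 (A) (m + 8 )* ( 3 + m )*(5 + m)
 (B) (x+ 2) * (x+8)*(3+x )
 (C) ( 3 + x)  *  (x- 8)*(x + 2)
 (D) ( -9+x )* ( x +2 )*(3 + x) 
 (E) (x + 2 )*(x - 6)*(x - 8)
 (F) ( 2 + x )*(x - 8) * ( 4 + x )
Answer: C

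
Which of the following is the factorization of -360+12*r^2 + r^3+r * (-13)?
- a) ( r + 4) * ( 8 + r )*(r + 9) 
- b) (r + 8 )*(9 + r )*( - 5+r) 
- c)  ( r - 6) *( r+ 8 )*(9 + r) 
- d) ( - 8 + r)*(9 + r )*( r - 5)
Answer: b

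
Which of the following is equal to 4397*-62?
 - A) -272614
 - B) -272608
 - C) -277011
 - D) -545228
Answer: A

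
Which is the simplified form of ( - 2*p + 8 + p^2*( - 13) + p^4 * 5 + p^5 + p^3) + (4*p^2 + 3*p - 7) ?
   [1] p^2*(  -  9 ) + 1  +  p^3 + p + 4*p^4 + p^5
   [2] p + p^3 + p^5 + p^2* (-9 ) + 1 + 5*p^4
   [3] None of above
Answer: 2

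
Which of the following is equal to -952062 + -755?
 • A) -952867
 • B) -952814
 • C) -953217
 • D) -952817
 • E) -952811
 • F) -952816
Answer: D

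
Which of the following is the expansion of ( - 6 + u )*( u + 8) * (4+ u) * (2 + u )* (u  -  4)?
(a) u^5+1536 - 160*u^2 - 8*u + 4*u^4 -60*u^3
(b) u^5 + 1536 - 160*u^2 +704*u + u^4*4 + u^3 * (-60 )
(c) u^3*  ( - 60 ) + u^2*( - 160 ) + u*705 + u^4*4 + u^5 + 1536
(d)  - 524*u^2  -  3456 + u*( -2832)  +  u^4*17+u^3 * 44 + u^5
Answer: b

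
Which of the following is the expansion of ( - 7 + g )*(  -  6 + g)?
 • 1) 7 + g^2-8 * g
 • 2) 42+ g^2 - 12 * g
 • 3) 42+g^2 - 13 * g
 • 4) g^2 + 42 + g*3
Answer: 3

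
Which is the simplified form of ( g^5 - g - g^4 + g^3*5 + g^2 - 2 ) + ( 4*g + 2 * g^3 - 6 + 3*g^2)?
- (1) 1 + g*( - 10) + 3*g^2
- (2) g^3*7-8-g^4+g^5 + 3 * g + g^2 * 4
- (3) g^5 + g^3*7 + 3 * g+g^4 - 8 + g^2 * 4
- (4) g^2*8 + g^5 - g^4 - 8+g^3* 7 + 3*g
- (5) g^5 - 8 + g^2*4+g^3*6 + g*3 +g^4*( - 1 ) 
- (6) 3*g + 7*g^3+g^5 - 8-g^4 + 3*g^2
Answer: 2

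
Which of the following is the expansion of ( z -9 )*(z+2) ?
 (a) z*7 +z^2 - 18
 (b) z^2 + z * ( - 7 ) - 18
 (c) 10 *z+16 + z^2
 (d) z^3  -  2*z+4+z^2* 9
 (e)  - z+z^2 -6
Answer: b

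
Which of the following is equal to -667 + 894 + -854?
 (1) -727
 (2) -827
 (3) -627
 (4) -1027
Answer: 3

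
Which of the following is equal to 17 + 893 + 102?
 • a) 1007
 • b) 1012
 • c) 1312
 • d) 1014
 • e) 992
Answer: b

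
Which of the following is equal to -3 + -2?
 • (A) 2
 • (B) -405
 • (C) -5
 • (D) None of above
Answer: C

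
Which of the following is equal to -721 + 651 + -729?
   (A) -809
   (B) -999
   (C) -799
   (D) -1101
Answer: C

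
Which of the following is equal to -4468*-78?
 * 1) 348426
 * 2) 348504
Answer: 2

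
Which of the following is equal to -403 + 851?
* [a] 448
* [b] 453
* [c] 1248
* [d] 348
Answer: a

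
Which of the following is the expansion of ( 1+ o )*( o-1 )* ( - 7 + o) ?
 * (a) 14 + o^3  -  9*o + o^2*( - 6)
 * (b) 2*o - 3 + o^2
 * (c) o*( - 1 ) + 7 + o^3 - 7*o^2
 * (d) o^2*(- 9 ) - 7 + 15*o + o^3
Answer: c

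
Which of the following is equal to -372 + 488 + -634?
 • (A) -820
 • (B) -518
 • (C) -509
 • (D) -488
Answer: B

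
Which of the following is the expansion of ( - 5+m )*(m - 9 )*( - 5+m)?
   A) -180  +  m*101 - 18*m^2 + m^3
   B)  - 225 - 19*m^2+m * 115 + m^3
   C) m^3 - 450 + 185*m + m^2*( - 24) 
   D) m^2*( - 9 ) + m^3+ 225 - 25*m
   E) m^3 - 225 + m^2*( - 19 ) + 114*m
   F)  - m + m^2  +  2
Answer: B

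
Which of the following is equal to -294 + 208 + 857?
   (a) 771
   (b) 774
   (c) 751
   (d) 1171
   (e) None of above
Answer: a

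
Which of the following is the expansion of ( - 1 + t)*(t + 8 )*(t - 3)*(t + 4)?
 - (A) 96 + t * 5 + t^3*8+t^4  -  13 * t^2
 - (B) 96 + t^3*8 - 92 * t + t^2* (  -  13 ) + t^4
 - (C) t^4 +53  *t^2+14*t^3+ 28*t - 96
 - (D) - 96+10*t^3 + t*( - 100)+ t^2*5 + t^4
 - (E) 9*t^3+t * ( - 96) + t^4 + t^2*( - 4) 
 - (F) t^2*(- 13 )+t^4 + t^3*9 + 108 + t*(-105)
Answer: B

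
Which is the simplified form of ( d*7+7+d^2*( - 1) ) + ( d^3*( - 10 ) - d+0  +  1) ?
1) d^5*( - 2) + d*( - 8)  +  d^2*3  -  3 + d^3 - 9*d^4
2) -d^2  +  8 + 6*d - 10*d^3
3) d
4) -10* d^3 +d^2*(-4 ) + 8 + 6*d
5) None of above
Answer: 2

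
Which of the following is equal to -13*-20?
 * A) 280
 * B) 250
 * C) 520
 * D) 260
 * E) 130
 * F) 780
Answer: D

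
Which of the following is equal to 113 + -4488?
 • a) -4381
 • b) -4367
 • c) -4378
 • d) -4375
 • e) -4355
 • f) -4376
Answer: d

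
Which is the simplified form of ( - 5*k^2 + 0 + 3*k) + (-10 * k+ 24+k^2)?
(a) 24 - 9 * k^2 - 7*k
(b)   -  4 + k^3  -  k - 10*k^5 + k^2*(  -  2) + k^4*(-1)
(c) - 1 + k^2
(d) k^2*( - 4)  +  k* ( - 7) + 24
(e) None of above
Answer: d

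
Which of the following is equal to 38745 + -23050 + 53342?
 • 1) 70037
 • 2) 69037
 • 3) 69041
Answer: 2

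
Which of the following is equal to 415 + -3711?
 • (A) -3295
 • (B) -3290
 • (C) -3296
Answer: C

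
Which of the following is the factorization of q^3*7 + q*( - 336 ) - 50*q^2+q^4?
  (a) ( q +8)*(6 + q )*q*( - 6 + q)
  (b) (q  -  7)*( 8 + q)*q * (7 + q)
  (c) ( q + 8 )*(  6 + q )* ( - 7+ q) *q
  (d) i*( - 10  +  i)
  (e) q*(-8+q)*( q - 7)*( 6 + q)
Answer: c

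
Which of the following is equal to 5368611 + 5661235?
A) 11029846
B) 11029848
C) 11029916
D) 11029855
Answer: A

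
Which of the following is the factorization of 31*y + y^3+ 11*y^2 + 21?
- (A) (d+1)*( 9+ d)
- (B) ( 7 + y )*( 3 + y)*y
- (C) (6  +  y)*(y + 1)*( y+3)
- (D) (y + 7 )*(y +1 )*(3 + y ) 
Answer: D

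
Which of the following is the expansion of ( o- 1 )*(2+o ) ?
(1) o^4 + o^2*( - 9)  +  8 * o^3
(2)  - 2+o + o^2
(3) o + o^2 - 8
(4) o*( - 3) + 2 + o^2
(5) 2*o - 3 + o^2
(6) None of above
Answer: 2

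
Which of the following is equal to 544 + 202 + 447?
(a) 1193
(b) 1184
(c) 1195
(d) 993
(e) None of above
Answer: a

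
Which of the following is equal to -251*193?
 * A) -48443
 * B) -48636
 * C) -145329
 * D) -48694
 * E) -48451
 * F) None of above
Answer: A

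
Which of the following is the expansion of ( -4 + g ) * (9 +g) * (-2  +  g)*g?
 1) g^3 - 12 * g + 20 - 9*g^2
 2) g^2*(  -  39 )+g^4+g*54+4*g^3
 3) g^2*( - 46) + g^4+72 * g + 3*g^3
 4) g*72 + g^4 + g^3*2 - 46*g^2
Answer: 3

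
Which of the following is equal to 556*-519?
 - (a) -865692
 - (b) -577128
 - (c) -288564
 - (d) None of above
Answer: c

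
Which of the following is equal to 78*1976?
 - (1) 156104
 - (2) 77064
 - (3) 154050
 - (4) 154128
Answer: 4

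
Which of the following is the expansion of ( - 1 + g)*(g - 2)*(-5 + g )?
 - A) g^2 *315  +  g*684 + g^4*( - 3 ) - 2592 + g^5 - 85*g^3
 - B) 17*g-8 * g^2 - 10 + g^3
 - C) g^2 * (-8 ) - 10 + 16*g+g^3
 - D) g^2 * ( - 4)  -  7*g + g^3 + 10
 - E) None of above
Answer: B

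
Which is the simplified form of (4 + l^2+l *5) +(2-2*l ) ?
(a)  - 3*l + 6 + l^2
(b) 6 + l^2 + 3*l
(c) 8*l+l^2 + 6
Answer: b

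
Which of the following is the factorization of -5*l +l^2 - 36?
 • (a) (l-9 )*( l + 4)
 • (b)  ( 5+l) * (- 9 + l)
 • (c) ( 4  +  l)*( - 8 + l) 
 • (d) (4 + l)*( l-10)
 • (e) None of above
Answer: a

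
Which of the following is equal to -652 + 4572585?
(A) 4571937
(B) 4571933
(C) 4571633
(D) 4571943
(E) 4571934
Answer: B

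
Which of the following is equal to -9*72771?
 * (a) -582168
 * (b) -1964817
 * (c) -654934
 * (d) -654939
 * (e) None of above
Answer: d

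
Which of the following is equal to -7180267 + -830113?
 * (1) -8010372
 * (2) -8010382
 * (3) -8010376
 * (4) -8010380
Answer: 4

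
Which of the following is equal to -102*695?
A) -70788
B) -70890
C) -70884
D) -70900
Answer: B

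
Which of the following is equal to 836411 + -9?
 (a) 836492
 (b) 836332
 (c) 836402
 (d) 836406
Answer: c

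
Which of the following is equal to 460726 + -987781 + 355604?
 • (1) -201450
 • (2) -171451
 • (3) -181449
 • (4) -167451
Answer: 2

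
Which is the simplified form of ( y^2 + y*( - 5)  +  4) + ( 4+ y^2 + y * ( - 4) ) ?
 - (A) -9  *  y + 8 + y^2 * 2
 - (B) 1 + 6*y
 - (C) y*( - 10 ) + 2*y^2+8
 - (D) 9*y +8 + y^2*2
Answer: A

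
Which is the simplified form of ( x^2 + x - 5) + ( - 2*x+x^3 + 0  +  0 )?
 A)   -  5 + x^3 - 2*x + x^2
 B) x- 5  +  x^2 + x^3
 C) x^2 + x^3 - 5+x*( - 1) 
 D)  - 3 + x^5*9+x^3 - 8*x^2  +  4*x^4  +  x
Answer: C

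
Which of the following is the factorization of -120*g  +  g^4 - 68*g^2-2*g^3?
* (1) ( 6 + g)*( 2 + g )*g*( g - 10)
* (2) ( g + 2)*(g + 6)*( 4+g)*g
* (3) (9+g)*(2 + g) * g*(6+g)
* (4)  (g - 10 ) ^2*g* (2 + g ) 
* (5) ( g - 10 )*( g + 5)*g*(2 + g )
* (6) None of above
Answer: 1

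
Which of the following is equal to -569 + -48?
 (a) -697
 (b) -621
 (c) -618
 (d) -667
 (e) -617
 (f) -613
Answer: e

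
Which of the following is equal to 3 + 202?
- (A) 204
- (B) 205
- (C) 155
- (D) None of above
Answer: B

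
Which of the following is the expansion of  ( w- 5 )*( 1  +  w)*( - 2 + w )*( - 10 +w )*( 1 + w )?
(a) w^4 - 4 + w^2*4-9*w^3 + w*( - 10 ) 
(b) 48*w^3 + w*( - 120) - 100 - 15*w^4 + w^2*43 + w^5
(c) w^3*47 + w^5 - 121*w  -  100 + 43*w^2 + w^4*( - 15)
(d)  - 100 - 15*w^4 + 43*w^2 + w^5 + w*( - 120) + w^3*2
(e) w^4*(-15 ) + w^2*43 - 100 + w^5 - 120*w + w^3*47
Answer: e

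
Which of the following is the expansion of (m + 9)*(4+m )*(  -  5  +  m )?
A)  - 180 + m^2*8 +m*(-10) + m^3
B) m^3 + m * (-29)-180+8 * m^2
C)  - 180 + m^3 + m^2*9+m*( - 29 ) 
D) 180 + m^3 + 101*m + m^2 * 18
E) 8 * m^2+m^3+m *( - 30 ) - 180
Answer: B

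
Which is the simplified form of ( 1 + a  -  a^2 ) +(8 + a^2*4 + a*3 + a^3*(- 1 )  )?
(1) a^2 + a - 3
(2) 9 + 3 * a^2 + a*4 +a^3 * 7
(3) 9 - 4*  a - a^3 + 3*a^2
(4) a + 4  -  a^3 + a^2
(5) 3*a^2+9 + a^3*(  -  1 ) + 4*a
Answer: 5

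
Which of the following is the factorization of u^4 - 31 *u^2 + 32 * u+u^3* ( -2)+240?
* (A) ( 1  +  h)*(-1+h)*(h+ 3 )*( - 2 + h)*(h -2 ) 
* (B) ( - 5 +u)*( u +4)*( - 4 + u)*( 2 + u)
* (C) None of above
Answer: C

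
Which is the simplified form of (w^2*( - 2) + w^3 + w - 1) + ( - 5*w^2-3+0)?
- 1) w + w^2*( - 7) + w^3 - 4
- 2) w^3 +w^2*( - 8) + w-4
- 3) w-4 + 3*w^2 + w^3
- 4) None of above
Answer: 1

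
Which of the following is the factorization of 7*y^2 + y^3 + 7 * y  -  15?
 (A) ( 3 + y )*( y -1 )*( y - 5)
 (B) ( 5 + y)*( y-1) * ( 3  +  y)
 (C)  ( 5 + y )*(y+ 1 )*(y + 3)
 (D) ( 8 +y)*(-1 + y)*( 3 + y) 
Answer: B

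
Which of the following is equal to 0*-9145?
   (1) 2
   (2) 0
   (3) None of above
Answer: 2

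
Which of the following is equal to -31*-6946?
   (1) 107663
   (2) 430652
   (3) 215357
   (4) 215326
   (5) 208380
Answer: 4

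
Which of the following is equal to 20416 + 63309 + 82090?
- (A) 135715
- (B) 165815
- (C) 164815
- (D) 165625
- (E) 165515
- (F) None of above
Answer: B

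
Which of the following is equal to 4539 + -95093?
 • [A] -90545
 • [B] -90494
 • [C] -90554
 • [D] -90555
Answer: C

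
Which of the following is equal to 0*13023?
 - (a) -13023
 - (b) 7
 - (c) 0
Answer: c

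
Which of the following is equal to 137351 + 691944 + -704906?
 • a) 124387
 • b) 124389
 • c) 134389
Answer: b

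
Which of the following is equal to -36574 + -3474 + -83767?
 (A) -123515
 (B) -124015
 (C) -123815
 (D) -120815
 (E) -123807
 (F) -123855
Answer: C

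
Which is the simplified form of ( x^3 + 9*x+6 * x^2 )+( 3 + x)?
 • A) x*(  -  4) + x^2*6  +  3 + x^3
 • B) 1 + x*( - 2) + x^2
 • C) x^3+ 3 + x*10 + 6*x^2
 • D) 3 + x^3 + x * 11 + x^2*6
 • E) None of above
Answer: C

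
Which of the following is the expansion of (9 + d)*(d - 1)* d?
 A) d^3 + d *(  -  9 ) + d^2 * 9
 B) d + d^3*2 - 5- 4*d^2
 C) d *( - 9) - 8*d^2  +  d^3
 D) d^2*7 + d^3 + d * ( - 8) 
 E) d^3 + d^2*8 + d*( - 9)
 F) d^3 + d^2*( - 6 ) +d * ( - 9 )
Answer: E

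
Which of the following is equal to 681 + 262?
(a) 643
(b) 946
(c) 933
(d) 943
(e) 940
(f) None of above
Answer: d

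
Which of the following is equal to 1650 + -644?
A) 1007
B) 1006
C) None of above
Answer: B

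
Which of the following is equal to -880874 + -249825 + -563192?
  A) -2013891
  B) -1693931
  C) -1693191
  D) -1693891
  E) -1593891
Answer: D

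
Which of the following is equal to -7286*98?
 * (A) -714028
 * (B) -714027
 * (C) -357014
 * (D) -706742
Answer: A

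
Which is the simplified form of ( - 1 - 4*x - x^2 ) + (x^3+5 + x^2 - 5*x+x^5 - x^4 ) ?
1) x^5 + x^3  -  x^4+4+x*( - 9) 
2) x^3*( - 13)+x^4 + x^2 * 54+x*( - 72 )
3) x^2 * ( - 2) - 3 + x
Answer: 1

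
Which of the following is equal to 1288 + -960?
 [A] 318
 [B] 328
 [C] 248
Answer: B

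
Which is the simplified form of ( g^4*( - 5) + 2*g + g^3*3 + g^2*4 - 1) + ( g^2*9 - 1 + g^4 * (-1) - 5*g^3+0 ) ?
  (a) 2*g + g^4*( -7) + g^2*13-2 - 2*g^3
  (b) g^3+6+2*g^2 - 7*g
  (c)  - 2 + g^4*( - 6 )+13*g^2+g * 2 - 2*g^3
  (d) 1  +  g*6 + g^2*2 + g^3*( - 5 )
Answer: c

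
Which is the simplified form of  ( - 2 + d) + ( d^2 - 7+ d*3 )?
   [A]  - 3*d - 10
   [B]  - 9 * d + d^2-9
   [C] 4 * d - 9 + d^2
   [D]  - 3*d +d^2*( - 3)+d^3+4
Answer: C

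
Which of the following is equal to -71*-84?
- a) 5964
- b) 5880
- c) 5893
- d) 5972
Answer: a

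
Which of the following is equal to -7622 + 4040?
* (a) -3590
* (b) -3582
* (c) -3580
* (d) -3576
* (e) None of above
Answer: b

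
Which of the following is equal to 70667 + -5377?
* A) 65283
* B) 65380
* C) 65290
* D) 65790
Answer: C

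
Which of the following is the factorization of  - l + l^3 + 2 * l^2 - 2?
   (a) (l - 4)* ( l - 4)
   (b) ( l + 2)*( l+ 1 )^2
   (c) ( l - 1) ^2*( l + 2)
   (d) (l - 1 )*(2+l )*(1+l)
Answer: d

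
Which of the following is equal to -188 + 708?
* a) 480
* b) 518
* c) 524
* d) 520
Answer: d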